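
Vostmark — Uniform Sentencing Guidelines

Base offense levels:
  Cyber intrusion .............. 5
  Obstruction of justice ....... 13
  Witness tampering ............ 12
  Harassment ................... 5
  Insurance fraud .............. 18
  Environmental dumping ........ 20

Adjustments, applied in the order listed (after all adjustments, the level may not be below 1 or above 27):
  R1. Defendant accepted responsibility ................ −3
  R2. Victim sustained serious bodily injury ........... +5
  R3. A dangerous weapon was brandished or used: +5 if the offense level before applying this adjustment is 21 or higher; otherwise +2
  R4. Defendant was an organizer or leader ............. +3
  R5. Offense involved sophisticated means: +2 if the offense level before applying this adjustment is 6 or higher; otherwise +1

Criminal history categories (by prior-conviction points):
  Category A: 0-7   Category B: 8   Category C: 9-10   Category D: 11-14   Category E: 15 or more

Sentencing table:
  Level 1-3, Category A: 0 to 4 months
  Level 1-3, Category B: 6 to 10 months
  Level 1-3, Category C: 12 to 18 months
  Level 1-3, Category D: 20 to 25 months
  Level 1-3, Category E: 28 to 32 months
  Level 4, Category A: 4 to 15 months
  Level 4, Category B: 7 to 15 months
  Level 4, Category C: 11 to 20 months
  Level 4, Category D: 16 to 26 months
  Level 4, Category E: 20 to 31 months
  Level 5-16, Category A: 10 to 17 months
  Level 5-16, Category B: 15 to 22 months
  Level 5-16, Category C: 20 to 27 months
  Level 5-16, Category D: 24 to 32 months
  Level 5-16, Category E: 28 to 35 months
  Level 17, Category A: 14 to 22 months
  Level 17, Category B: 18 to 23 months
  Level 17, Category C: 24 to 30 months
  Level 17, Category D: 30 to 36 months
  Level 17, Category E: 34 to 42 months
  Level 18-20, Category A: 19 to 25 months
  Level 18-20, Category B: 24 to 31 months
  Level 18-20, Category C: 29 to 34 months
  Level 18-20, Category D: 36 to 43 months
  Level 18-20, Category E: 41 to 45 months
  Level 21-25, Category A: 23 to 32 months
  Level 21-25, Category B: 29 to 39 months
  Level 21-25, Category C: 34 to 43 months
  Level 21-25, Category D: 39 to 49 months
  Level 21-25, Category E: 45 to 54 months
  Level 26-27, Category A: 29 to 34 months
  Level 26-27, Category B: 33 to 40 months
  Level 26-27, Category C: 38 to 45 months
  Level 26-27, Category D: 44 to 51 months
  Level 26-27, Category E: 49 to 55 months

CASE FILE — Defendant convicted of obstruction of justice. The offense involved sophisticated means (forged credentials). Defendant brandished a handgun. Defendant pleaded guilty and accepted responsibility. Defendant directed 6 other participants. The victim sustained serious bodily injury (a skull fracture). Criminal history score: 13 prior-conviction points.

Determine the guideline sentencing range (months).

39-49 months

Base offense level for obstruction of justice: 13.
R1 applies: 13 − 3 = 10.
R2 applies: 10 + 5 = 15.
R3 applies (level before this adjustment is 15 < 21, so +2): 15 + 2 = 17.
R4 applies: 17 + 3 = 20.
R5 applies (level before this adjustment is 20 ≥ 6, so +2): 20 + 2 = 22.
Final offense level: 22.
Criminal history: 13 prior points → Category D (11-14).
Level 22 falls in the 21-25 band.
Grid: Level 21-25 × Category D = 39-49 months.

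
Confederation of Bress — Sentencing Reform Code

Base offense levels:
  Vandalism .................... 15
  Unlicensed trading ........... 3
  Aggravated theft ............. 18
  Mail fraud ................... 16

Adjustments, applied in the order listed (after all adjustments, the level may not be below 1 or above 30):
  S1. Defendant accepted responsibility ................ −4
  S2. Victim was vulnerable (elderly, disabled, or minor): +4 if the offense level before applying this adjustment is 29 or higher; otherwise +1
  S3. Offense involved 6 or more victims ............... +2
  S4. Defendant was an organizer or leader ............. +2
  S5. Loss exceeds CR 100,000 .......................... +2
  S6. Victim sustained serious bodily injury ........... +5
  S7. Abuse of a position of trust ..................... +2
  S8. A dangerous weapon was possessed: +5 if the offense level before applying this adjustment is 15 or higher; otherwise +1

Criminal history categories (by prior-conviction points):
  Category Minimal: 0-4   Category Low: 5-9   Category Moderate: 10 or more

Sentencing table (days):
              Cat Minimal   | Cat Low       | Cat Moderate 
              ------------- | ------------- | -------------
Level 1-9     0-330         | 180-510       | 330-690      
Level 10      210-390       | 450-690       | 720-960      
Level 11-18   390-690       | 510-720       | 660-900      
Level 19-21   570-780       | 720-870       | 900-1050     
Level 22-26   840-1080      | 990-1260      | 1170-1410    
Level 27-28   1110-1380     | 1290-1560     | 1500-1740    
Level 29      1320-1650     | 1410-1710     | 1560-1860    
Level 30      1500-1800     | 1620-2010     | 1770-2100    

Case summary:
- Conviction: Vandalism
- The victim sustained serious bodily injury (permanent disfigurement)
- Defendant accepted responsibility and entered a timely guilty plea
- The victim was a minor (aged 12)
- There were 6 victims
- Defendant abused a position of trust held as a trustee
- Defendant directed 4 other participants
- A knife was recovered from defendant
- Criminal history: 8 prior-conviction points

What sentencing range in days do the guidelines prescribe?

1290-1560 days

Base offense level for vandalism: 15.
S1 applies: 15 − 4 = 11.
S2 applies (level before this adjustment is 11 < 29, so +1): 11 + 1 = 12.
S3 applies: 12 + 2 = 14.
S4 applies: 14 + 2 = 16.
S5 does not apply.
S6 applies: 16 + 5 = 21.
S7 applies: 21 + 2 = 23.
S8 applies (level before this adjustment is 23 ≥ 15, so +5): 23 + 5 = 28.
Final offense level: 28.
Criminal history: 8 prior points → Category Low (5-9).
Level 28 falls in the 27-28 band.
Grid: Level 27-28 × Category Low = 1290-1560 days.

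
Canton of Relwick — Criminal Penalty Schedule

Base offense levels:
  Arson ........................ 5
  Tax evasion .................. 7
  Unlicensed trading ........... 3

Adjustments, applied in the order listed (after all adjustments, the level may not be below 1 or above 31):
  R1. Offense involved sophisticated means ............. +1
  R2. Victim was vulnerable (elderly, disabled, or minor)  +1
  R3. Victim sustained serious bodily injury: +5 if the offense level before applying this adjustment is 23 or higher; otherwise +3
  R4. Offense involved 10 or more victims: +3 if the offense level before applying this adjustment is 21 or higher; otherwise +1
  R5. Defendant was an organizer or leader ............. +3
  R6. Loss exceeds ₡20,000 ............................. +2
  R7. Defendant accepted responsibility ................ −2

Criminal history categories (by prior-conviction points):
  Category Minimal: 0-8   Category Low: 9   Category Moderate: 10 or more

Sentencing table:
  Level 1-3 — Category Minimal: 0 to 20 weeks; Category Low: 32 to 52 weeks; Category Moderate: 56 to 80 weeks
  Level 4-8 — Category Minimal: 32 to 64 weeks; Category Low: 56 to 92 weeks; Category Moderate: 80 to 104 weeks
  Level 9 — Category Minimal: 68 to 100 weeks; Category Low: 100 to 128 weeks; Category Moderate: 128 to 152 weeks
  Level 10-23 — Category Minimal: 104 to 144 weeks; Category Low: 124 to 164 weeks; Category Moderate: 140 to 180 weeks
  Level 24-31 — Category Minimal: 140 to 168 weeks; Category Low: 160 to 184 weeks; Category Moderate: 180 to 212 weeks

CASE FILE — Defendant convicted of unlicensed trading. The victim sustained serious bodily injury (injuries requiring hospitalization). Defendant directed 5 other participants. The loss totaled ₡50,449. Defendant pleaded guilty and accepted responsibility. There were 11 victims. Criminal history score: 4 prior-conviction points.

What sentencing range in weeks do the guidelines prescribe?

104-144 weeks

Base offense level for unlicensed trading: 3.
R1 does not apply.
R2 does not apply.
R3 applies (level before this adjustment is 3 < 23, so +3): 3 + 3 = 6.
R4 applies (level before this adjustment is 6 < 21, so +1): 6 + 1 = 7.
R5 applies: 7 + 3 = 10.
R6 applies: 10 + 2 = 12.
R7 applies: 12 − 2 = 10.
Final offense level: 10.
Criminal history: 4 prior points → Category Minimal (0-8).
Level 10 falls in the 10-23 band.
Grid: Level 10-23 × Category Minimal = 104-144 weeks.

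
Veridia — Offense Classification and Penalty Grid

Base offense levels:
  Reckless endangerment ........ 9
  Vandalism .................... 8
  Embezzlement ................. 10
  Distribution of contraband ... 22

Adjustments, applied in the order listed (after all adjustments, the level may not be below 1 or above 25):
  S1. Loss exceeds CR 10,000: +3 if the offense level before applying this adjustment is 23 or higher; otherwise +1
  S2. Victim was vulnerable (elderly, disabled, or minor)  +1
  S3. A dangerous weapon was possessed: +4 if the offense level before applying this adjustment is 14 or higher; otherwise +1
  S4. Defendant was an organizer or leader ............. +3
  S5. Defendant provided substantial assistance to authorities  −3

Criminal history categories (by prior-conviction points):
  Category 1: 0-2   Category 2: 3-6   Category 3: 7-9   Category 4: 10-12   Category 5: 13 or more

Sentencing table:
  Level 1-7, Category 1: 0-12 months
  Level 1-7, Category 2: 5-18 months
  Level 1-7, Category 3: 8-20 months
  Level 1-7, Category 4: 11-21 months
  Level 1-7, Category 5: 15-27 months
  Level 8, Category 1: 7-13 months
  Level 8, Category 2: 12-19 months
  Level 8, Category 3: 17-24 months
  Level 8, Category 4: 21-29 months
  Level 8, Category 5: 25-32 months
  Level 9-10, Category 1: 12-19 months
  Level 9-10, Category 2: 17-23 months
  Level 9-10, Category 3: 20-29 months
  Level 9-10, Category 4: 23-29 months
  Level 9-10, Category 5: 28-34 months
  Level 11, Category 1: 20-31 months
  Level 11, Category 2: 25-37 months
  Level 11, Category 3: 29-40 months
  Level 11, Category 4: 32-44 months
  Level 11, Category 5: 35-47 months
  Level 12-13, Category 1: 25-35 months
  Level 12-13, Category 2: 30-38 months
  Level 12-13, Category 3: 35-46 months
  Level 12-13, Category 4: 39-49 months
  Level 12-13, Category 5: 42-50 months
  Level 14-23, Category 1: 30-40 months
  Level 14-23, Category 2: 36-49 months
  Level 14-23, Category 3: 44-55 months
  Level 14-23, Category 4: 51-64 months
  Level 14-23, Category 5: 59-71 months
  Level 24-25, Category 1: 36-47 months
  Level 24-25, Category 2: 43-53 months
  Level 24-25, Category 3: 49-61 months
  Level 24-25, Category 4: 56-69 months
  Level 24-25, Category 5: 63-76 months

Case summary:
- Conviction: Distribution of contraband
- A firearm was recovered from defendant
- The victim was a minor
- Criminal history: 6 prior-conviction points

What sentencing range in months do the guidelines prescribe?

43-53 months

Base offense level for distribution of contraband: 22.
S2 applies: 22 + 1 = 23.
S3 applies (level before this adjustment is 23 ≥ 14, so +4): 23 + 4 = 27.
S4 does not apply.
Level 27 exceeds the maximum of 25; capped at 25.
Final offense level: 25.
Criminal history: 6 prior points → Category 2 (3-6).
Level 25 falls in the 24-25 band.
Grid: Level 24-25 × Category 2 = 43-53 months.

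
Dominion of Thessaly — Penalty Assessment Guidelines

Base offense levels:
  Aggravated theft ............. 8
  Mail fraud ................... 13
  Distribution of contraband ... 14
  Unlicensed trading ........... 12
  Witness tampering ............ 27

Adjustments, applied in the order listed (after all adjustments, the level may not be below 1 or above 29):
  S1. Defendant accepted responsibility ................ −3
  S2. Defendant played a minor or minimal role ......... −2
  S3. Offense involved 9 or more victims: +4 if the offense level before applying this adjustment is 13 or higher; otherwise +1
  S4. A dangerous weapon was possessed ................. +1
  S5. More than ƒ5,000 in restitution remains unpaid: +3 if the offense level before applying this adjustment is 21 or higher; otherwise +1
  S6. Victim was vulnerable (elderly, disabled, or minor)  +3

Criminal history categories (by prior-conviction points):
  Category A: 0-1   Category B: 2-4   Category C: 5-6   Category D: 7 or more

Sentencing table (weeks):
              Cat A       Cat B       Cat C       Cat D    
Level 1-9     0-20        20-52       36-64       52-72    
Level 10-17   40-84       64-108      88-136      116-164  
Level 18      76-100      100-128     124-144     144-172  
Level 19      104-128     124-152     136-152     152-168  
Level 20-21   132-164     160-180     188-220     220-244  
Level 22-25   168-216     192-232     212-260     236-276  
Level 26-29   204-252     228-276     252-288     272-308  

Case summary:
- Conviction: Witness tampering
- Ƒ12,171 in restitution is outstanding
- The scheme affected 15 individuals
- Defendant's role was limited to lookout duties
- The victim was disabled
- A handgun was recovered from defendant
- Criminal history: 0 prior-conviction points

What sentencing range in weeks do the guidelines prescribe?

204-252 weeks

Base offense level for witness tampering: 27.
S1 does not apply.
S2 applies: 27 − 2 = 25.
S3 applies (level before this adjustment is 25 ≥ 13, so +4): 25 + 4 = 29.
S4 applies: 29 + 1 = 30.
S5 applies (level before this adjustment is 30 ≥ 21, so +3): 30 + 3 = 33.
S6 applies: 33 + 3 = 36.
Level 36 exceeds the maximum of 29; capped at 29.
Final offense level: 29.
Criminal history: 0 prior points → Category A (0-1).
Level 29 falls in the 26-29 band.
Grid: Level 26-29 × Category A = 204-252 weeks.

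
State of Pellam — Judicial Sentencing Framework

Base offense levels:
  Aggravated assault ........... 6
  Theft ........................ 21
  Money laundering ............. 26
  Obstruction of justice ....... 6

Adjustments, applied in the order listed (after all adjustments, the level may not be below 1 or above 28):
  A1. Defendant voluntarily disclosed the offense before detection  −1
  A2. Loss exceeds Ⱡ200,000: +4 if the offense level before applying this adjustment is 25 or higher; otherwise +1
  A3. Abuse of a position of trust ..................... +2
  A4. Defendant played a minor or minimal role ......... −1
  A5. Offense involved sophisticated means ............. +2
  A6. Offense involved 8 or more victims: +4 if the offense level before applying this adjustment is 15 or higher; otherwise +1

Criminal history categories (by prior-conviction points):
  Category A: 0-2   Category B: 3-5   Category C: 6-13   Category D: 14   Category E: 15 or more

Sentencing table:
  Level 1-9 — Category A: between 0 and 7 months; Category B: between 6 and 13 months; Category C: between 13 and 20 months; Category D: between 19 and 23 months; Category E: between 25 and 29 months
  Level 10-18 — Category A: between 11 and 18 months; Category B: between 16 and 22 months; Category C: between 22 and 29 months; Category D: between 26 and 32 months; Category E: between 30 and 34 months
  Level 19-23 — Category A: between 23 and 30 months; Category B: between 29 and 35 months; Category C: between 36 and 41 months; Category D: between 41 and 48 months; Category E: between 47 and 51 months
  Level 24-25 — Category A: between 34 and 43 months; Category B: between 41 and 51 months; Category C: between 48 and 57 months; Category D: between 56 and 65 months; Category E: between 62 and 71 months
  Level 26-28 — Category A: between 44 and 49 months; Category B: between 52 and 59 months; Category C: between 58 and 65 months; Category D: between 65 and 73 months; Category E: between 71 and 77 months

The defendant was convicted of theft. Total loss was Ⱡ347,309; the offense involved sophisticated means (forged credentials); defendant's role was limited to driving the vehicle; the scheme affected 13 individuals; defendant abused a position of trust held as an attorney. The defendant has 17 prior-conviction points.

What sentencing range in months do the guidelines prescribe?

Base offense level for theft: 21.
A1 does not apply.
A2 applies (level before this adjustment is 21 < 25, so +1): 21 + 1 = 22.
A3 applies: 22 + 2 = 24.
A4 applies: 24 − 1 = 23.
A5 applies: 23 + 2 = 25.
A6 applies (level before this adjustment is 25 ≥ 15, so +4): 25 + 4 = 29.
Level 29 exceeds the maximum of 28; capped at 28.
Final offense level: 28.
Criminal history: 17 prior points → Category E (15+).
Level 28 falls in the 26-28 band.
Grid: Level 26-28 × Category E = 71-77 months.

71-77 months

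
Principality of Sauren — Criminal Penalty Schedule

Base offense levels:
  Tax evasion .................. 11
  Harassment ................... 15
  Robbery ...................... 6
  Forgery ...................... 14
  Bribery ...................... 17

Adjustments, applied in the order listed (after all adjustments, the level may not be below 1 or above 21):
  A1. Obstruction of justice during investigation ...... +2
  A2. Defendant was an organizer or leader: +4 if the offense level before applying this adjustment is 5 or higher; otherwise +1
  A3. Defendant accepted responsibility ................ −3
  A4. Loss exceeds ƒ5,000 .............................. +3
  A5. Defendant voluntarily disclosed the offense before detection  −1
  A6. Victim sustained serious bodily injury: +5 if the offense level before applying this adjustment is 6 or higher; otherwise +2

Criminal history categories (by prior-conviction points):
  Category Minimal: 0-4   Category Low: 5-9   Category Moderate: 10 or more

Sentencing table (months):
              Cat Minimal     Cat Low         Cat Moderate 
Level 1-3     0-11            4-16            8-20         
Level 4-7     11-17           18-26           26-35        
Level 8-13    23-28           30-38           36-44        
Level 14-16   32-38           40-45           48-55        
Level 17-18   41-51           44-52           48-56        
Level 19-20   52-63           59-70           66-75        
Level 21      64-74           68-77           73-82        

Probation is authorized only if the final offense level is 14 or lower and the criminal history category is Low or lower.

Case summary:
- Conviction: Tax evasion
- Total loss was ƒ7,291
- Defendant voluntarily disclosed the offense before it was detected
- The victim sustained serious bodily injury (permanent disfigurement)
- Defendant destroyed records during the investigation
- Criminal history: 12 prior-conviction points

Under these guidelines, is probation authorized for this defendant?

Base offense level for tax evasion: 11.
A1 applies: 11 + 2 = 13.
A3 does not apply.
A4 applies: 13 + 3 = 16.
A5 applies: 16 − 1 = 15.
A6 applies (level before this adjustment is 15 ≥ 6, so +5): 15 + 5 = 20.
Final offense level: 20.
Criminal history: 12 prior points → Category Moderate (10+).
Level 20 falls in the 19-20 band.
Grid: Level 19-20 × Category Moderate = 66-75 months.
Probation check: level 20 > 14 and category Moderate > Low → not eligible.

No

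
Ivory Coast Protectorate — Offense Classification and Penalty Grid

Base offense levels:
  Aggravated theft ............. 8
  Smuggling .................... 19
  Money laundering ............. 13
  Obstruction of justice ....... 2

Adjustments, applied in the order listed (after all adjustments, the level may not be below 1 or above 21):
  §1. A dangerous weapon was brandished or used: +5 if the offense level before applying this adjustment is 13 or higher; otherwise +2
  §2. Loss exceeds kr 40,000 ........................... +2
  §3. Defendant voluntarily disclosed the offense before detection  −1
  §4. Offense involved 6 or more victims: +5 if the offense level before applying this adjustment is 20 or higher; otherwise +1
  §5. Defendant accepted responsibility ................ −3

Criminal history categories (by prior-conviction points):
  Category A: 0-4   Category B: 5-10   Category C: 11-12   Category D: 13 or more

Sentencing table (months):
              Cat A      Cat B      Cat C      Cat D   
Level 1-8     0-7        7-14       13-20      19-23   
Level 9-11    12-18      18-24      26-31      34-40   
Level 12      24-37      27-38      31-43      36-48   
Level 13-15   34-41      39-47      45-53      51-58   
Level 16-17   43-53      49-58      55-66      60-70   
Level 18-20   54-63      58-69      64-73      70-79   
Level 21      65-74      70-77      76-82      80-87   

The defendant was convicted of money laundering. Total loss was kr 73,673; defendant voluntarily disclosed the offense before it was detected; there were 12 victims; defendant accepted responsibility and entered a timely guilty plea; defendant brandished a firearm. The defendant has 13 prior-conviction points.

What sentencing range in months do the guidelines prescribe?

60-70 months

Base offense level for money laundering: 13.
§1 applies (level before this adjustment is 13 ≥ 13, so +5): 13 + 5 = 18.
§2 applies: 18 + 2 = 20.
§3 applies: 20 − 1 = 19.
§4 applies (level before this adjustment is 19 < 20, so +1): 19 + 1 = 20.
§5 applies: 20 − 3 = 17.
Final offense level: 17.
Criminal history: 13 prior points → Category D (13+).
Level 17 falls in the 16-17 band.
Grid: Level 16-17 × Category D = 60-70 months.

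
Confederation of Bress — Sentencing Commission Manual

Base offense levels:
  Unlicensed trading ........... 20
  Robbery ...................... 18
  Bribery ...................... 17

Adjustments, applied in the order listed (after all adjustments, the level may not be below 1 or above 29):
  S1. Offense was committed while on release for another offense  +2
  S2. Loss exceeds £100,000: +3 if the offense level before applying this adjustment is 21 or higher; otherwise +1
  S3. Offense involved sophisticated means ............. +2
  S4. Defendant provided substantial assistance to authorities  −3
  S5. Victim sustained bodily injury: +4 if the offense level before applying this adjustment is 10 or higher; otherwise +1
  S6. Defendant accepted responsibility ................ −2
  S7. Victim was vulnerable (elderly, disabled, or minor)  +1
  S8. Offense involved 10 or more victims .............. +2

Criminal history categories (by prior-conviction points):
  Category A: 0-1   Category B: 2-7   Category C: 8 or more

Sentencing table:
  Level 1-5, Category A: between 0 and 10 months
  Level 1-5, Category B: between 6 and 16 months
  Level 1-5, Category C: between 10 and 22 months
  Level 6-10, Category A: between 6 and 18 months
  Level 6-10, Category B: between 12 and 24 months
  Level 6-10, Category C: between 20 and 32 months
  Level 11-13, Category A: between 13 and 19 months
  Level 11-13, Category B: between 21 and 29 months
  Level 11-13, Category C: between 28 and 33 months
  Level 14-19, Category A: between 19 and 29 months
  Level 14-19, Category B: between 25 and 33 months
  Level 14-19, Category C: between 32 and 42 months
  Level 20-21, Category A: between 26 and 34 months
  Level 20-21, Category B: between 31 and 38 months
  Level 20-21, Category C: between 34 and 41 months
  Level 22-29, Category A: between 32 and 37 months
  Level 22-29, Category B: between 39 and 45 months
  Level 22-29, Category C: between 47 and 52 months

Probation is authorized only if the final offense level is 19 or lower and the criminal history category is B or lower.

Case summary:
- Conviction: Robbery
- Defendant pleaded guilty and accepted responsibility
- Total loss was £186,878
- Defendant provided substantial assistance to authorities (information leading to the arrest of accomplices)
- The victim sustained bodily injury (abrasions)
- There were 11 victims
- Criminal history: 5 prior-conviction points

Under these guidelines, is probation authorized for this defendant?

No

Base offense level for robbery: 18.
S2 applies (level before this adjustment is 18 < 21, so +1): 18 + 1 = 19.
S3 does not apply.
S4 applies: 19 − 3 = 16.
S5 applies (level before this adjustment is 16 ≥ 10, so +4): 16 + 4 = 20.
S6 applies: 20 − 2 = 18.
S8 applies: 18 + 2 = 20.
Final offense level: 20.
Criminal history: 5 prior points → Category B (2-7).
Level 20 falls in the 20-21 band.
Grid: Level 20-21 × Category B = 31-38 months.
Probation check: level 20 > 19 and category B ≤ B → not eligible.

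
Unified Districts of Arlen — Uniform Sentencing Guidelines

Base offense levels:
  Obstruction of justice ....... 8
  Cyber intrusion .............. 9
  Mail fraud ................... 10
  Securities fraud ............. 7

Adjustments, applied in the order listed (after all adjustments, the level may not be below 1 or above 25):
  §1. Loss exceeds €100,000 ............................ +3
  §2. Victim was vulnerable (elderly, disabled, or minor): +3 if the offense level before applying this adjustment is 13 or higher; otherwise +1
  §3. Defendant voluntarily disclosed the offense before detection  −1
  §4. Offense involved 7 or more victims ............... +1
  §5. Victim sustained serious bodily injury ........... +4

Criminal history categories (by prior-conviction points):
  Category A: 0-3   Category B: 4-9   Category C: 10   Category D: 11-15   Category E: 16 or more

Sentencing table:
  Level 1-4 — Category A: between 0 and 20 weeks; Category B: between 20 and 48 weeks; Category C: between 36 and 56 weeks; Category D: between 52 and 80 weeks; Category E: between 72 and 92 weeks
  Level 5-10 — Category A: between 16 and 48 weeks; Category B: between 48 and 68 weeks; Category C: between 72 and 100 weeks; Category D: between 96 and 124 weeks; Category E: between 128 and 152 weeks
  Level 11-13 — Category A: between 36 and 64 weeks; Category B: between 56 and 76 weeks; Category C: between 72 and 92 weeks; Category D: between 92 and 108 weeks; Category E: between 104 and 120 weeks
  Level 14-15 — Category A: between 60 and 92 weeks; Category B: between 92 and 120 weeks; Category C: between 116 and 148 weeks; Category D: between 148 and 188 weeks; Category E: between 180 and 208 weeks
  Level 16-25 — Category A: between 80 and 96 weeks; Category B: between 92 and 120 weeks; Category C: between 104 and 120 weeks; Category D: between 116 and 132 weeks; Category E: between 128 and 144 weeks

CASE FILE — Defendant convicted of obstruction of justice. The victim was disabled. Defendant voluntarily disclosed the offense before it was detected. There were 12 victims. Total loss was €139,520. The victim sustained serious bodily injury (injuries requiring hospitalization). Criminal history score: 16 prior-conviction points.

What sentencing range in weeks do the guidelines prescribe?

Base offense level for obstruction of justice: 8.
§1 applies: 8 + 3 = 11.
§2 applies (level before this adjustment is 11 < 13, so +1): 11 + 1 = 12.
§3 applies: 12 − 1 = 11.
§4 applies: 11 + 1 = 12.
§5 applies: 12 + 4 = 16.
Final offense level: 16.
Criminal history: 16 prior points → Category E (16+).
Level 16 falls in the 16-25 band.
Grid: Level 16-25 × Category E = 128-144 weeks.

128-144 weeks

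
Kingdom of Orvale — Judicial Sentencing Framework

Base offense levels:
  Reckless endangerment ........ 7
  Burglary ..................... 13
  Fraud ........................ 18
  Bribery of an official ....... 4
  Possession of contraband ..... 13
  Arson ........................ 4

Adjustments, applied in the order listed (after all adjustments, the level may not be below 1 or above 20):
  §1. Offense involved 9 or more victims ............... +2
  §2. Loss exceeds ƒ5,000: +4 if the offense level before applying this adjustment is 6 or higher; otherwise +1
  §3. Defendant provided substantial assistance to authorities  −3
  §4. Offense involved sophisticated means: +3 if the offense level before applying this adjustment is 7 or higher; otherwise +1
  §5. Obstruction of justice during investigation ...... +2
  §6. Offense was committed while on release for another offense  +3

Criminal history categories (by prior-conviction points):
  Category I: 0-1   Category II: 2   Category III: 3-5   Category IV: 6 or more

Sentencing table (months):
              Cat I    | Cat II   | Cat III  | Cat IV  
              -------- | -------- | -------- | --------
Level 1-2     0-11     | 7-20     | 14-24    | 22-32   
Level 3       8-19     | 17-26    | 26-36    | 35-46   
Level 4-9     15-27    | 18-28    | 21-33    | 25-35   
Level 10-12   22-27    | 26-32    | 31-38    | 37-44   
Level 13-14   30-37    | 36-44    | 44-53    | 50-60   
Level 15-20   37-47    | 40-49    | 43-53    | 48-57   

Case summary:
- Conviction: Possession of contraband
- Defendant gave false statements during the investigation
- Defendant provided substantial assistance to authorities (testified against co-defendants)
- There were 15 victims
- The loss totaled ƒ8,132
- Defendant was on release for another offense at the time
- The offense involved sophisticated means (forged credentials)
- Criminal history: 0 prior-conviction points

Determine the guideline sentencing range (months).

37-47 months

Base offense level for possession of contraband: 13.
§1 applies: 13 + 2 = 15.
§2 applies (level before this adjustment is 15 ≥ 6, so +4): 15 + 4 = 19.
§3 applies: 19 − 3 = 16.
§4 applies (level before this adjustment is 16 ≥ 7, so +3): 16 + 3 = 19.
§5 applies: 19 + 2 = 21.
§6 applies: 21 + 3 = 24.
Level 24 exceeds the maximum of 20; capped at 20.
Final offense level: 20.
Criminal history: 0 prior points → Category I (0-1).
Level 20 falls in the 15-20 band.
Grid: Level 15-20 × Category I = 37-47 months.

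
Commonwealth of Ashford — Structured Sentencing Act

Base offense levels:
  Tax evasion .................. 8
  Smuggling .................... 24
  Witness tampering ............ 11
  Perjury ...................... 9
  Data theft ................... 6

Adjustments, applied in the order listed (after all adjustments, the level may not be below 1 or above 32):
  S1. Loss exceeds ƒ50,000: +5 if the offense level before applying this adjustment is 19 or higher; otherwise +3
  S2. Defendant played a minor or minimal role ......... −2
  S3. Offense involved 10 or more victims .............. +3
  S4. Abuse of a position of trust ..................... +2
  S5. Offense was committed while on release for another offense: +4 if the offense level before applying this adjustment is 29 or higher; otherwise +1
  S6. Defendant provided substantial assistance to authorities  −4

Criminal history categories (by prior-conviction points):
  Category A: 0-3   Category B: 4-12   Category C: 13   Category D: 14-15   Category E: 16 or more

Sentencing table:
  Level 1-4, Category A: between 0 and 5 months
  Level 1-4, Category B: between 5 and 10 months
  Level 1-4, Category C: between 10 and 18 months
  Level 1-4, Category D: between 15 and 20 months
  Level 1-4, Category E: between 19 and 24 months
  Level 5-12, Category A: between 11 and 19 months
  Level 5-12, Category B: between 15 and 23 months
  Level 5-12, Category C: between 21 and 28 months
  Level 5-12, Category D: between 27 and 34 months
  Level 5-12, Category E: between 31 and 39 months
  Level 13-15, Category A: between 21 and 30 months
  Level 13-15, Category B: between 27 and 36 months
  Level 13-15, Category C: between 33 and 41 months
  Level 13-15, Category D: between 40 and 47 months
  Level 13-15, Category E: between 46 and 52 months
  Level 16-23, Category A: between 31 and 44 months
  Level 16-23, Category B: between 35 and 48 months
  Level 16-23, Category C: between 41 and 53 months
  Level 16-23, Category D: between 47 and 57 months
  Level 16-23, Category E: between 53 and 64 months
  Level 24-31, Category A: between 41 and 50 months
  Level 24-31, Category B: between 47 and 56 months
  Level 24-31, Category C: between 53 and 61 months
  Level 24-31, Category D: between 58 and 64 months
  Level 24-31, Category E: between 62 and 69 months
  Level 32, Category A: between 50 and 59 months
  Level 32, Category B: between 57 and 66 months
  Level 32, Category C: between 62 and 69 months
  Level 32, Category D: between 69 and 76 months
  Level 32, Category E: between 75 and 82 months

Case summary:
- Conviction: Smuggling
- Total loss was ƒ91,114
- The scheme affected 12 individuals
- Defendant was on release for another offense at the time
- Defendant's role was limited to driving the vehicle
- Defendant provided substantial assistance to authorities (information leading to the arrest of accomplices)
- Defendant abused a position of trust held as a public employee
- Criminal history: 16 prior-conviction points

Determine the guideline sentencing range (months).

75-82 months

Base offense level for smuggling: 24.
S1 applies (level before this adjustment is 24 ≥ 19, so +5): 24 + 5 = 29.
S2 applies: 29 − 2 = 27.
S3 applies: 27 + 3 = 30.
S4 applies: 30 + 2 = 32.
S5 applies (level before this adjustment is 32 ≥ 29, so +4): 32 + 4 = 36.
S6 applies: 36 − 4 = 32.
Final offense level: 32.
Criminal history: 16 prior points → Category E (16+).
Level 32 falls in the 32 band.
Grid: Level 32 × Category E = 75-82 months.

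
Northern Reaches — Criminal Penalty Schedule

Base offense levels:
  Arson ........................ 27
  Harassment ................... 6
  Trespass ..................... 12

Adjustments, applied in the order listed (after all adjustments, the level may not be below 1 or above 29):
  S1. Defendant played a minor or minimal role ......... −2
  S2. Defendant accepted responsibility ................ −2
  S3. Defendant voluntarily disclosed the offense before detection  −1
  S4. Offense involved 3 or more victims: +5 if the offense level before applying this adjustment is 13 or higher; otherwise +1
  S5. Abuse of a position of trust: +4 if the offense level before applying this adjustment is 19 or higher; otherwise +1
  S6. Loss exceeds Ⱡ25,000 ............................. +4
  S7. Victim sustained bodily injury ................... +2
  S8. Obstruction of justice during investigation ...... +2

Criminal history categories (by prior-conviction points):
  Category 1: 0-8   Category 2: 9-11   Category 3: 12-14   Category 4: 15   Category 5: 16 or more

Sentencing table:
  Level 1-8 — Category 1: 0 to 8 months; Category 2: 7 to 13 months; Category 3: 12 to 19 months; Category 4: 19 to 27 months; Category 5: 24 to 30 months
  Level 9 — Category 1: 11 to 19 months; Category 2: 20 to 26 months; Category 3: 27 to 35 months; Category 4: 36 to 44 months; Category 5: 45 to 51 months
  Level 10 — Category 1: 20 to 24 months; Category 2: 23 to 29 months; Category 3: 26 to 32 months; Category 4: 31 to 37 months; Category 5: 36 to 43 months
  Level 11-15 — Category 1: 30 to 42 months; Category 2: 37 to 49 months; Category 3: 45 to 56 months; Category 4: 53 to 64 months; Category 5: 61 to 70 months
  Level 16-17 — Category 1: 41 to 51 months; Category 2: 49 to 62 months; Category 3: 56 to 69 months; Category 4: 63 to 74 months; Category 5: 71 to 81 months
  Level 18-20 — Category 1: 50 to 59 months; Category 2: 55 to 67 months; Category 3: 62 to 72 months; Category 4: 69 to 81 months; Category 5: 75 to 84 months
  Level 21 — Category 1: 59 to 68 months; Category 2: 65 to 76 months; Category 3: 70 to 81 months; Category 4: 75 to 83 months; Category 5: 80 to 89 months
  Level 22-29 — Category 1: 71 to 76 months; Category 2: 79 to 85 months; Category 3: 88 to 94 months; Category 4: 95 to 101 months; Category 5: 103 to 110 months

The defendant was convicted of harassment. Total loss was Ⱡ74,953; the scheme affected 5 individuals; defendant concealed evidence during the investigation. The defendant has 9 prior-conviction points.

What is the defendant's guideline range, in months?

Base offense level for harassment: 6.
S1 does not apply.
S4 applies (level before this adjustment is 6 < 13, so +1): 6 + 1 = 7.
S6 applies: 7 + 4 = 11.
S8 applies: 11 + 2 = 13.
Final offense level: 13.
Criminal history: 9 prior points → Category 2 (9-11).
Level 13 falls in the 11-15 band.
Grid: Level 11-15 × Category 2 = 37-49 months.

37-49 months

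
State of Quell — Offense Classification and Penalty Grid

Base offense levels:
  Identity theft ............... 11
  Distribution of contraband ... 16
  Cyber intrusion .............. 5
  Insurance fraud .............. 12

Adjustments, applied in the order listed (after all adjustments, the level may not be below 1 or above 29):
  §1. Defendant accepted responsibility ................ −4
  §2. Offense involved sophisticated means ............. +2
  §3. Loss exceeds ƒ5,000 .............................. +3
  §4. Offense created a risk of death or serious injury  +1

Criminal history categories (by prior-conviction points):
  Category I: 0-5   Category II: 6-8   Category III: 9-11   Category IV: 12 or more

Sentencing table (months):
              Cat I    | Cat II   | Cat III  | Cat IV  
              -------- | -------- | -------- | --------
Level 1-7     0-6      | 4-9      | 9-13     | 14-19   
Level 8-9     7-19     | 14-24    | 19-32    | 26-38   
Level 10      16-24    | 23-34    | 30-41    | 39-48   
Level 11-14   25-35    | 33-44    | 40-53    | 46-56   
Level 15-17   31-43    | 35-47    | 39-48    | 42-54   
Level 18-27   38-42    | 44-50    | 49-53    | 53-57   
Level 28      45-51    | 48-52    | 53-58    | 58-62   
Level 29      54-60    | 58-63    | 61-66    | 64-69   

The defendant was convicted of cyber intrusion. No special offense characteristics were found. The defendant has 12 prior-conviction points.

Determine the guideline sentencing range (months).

Base offense level for cyber intrusion: 5.
Final offense level: 5.
Criminal history: 12 prior points → Category IV (12+).
Level 5 falls in the 1-7 band.
Grid: Level 1-7 × Category IV = 14-19 months.

14-19 months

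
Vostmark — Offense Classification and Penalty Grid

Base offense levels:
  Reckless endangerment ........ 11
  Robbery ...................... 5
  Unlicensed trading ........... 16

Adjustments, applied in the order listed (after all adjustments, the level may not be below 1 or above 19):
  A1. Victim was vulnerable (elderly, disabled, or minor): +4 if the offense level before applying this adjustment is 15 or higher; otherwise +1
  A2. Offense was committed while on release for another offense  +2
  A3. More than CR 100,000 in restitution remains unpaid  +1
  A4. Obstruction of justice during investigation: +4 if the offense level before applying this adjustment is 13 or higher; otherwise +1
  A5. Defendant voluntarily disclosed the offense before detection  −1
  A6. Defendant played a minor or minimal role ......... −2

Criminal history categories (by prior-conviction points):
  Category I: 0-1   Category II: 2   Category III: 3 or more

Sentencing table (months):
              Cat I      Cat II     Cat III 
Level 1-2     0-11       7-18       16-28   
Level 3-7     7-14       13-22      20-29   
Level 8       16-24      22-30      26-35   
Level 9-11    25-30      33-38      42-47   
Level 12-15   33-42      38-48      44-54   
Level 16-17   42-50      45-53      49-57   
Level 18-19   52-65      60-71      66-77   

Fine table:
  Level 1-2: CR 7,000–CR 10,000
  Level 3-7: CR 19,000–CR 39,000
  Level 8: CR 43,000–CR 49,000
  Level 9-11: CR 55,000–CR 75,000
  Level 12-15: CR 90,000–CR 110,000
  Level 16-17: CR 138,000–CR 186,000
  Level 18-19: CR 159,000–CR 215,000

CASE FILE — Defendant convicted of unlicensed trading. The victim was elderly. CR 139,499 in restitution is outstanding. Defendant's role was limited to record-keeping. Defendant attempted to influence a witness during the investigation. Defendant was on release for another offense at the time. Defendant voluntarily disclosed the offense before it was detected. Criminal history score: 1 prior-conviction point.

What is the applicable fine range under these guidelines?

Base offense level for unlicensed trading: 16.
A1 applies (level before this adjustment is 16 ≥ 15, so +4): 16 + 4 = 20.
A2 applies: 20 + 2 = 22.
A3 applies: 22 + 1 = 23.
A4 applies (level before this adjustment is 23 ≥ 13, so +4): 23 + 4 = 27.
A5 applies: 27 − 1 = 26.
A6 applies: 26 − 2 = 24.
Level 24 exceeds the maximum of 19; capped at 19.
Final offense level: 19.
Level 19 falls in the 18-19 band.
Fine table: Level 18-19 → CR 159,000–CR 215,000.

CR 159,000–CR 215,000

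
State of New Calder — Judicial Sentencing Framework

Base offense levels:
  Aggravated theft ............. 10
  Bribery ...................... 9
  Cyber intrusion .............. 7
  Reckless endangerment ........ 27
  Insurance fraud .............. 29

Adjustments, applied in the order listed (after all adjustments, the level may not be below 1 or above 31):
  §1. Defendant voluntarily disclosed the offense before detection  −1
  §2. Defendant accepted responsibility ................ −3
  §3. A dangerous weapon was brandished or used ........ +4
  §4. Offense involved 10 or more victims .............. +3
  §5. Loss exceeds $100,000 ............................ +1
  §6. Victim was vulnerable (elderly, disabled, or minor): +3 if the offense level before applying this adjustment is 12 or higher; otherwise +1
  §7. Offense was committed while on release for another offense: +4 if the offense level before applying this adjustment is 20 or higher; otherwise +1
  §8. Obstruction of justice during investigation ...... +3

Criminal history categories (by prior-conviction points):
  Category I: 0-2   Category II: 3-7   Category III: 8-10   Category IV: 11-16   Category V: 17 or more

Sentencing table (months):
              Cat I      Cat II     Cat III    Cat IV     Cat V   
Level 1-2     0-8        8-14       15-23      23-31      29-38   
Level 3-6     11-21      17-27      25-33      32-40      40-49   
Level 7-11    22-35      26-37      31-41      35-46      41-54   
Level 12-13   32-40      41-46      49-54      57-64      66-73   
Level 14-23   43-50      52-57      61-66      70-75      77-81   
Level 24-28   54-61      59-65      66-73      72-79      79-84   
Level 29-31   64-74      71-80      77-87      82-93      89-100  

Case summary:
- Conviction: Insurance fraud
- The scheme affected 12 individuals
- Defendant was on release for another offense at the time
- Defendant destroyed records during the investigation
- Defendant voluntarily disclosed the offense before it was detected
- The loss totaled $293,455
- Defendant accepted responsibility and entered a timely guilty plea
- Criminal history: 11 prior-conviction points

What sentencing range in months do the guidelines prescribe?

Base offense level for insurance fraud: 29.
§1 applies: 29 − 1 = 28.
§2 applies: 28 − 3 = 25.
§3 does not apply.
§4 applies: 25 + 3 = 28.
§5 applies: 28 + 1 = 29.
§7 applies (level before this adjustment is 29 ≥ 20, so +4): 29 + 4 = 33.
§8 applies: 33 + 3 = 36.
Level 36 exceeds the maximum of 31; capped at 31.
Final offense level: 31.
Criminal history: 11 prior points → Category IV (11-16).
Level 31 falls in the 29-31 band.
Grid: Level 29-31 × Category IV = 82-93 months.

82-93 months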